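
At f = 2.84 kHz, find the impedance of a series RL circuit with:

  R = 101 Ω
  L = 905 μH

Step 1 — Angular frequency: ω = 2π·f = 2π·2840 = 1.784e+04 rad/s.
Step 2 — Component impedances:
  R: Z = R = 101 Ω
  L: Z = jωL = j·1.784e+04·0.000905 = 0 + j16.15 Ω
Step 3 — Series combination: Z_total = R + L = 101 + j16.15 Ω = 102.3∠9.1° Ω.

Z = 101 + j16.15 Ω = 102.3∠9.1° Ω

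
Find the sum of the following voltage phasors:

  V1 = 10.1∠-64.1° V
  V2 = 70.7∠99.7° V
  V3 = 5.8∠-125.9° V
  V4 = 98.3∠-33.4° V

Step 1 — Convert each phasor to rectangular form:
  V1 = 10.1·(cos(-64.1°) + j·sin(-64.1°)) = 4.412 - j9.086 V
  V2 = 70.7·(cos(99.7°) + j·sin(99.7°)) = -11.91 + j69.69 V
  V3 = 5.8·(cos(-125.9°) + j·sin(-125.9°)) = -3.401 - j4.698 V
  V4 = 98.3·(cos(-33.4°) + j·sin(-33.4°)) = 82.07 - j54.11 V
Step 2 — Sum components: V_total = 71.16 + j1.793 V.
Step 3 — Convert to polar: |V_total| = 71.19 V, ∠V_total = 1.4°.

V_total = 71.19∠1.4° V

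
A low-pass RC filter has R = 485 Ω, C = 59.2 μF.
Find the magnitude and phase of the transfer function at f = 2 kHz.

Step 1 — Angular frequency: ω = 2π·2000 = 1.257e+04 rad/s.
Step 2 — Transfer function: H(jω) = 1/(1 + jωRC).
Step 3 — Denominator: 1 + jωRC = 1 + j·1.257e+04·485·5.92e-05 = 1 + j360.8.
Step 4 — H = 7.682e-06 - j0.002772.
Step 5 — Magnitude: |H| = 0.002772 (-51.1 dB); phase: φ = -89.8°.

|H| = 0.002772 (-51.1 dB), φ = -89.8°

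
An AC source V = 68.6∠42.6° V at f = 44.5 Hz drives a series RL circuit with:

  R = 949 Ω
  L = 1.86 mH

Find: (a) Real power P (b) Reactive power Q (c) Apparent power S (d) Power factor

Step 1 — Angular frequency: ω = 2π·f = 2π·44.5 = 279.6 rad/s.
Step 2 — Component impedances:
  R: Z = R = 949 Ω
  L: Z = jωL = j·279.6·0.00186 = 0 + j0.5201 Ω
Step 3 — Series combination: Z_total = R + L = 949 + j0.5201 Ω = 949∠0.0° Ω.
Step 4 — Source phasor: V = 68.6∠42.6° V = 50.5 + j46.43 V.
Step 5 — Current: I = V / Z = 0.05324 + j0.0489 A = 0.07229∠42.6° A.
Step 6 — Complex power: S = V·I* = 4.959 + j0.002717 VA.
Step 7 — Real power: P = Re(S) = 4.959 W.
Step 8 — Reactive power: Q = Im(S) = 0.002717 VAR.
Step 9 — Apparent power: |S| = 4.959 VA.
Step 10 — Power factor: PF = P/|S| = 1 (lagging).

(a) P = 4.959 W  (b) Q = 0.002717 VAR  (c) S = 4.959 VA  (d) PF = 1 (lagging)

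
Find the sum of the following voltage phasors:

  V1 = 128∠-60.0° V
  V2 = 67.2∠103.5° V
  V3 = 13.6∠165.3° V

Step 1 — Convert each phasor to rectangular form:
  V1 = 128·(cos(-60.0°) + j·sin(-60.0°)) = 64 - j110.9 V
  V2 = 67.2·(cos(103.5°) + j·sin(103.5°)) = -15.69 + j65.34 V
  V3 = 13.6·(cos(165.3°) + j·sin(165.3°)) = -13.15 + j3.451 V
Step 2 — Sum components: V_total = 35.16 - j42.06 V.
Step 3 — Convert to polar: |V_total| = 54.82 V, ∠V_total = -50.1°.

V_total = 54.82∠-50.1° V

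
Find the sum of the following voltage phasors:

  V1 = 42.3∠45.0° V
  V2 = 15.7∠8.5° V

Step 1 — Convert each phasor to rectangular form:
  V1 = 42.3·(cos(45.0°) + j·sin(45.0°)) = 29.91 + j29.91 V
  V2 = 15.7·(cos(8.5°) + j·sin(8.5°)) = 15.53 + j2.321 V
Step 2 — Sum components: V_total = 45.44 + j32.23 V.
Step 3 — Convert to polar: |V_total| = 55.71 V, ∠V_total = 35.3°.

V_total = 55.71∠35.3° V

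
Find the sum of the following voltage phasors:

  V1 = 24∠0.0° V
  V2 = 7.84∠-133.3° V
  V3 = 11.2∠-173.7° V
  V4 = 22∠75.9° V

Step 1 — Convert each phasor to rectangular form:
  V1 = 24·(cos(0.0°) + j·sin(0.0°)) = 24 V
  V2 = 7.84·(cos(-133.3°) + j·sin(-133.3°)) = -5.377 - j5.706 V
  V3 = 11.2·(cos(-173.7°) + j·sin(-173.7°)) = -11.13 - j1.229 V
  V4 = 22·(cos(75.9°) + j·sin(75.9°)) = 5.36 + j21.34 V
Step 2 — Sum components: V_total = 12.85 + j14.4 V.
Step 3 — Convert to polar: |V_total| = 19.3 V, ∠V_total = 48.3°.

V_total = 19.3∠48.3° V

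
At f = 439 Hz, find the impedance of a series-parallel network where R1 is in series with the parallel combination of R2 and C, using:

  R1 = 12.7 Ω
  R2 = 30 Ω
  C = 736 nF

Step 1 — Angular frequency: ω = 2π·f = 2π·439 = 2758 rad/s.
Step 2 — Component impedances:
  R1: Z = R = 12.7 Ω
  R2: Z = R = 30 Ω
  C: Z = 1/(jωC) = -j/(ω·C) = 0 - j492.6 Ω
Step 3 — Parallel branch: R2 || C = 1/(1/R2 + 1/C) = 29.89 - j1.82 Ω.
Step 4 — Series with R1: Z_total = R1 + (R2 || C) = 42.59 - j1.82 Ω = 42.63∠-2.4° Ω.

Z = 42.59 - j1.82 Ω = 42.63∠-2.4° Ω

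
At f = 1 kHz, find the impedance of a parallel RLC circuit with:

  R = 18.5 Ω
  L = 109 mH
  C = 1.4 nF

Step 1 — Angular frequency: ω = 2π·f = 2π·1000 = 6283 rad/s.
Step 2 — Component impedances:
  R: Z = R = 18.5 Ω
  L: Z = jωL = j·6283·0.109 = 0 + j684.9 Ω
  C: Z = 1/(jωC) = -j/(ω·C) = 0 - j1.137e+05 Ω
Step 3 — Parallel combination: 1/Z_total = 1/R + 1/L + 1/C; Z_total = 18.49 + j0.4964 Ω = 18.49∠1.5° Ω.

Z = 18.49 + j0.4964 Ω = 18.49∠1.5° Ω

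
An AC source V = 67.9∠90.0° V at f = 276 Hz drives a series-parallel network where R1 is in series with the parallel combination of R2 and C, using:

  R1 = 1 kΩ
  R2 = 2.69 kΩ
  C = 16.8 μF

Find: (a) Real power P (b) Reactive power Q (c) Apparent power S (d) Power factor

Step 1 — Angular frequency: ω = 2π·f = 2π·276 = 1734 rad/s.
Step 2 — Component impedances:
  R1: Z = R = 1000 Ω
  R2: Z = R = 2690 Ω
  C: Z = 1/(jωC) = -j/(ω·C) = 0 - j34.32 Ω
Step 3 — Parallel branch: R2 || C = 1/(1/R2 + 1/C) = 0.4379 - j34.32 Ω.
Step 4 — Series with R1: Z_total = R1 + (R2 || C) = 1000 - j34.32 Ω = 1001∠-2.0° Ω.
Step 5 — Source phasor: V = 67.9∠90.0° V = 0 + j67.9 V.
Step 6 — Current: I = V / Z = -0.002325 + j0.06779 A = 0.06783∠92.0° A.
Step 7 — Complex power: S = V·I* = 4.603 - j0.1579 VA.
Step 8 — Real power: P = Re(S) = 4.603 W.
Step 9 — Reactive power: Q = Im(S) = -0.1579 VAR.
Step 10 — Apparent power: |S| = 4.606 VA.
Step 11 — Power factor: PF = P/|S| = 0.9994 (leading).

(a) P = 4.603 W  (b) Q = -0.1579 VAR  (c) S = 4.606 VA  (d) PF = 0.9994 (leading)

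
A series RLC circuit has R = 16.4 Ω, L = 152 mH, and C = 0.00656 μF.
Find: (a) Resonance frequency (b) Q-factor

Step 1 — Resonance condition Im(Z)=0 gives ω₀ = 1/√(LC).
Step 2 — ω₀ = 1/√(0.152·6.56e-09) = 3.167e+04 rad/s.
Step 3 — f₀ = ω₀/(2π) = 5040 Hz.
Step 4 — Series Q: Q = ω₀L/R = 3.167e+04·0.152/16.4 = 293.5.

(a) f₀ = 5040 Hz  (b) Q = 293.5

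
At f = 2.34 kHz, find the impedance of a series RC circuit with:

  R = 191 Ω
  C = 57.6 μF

Step 1 — Angular frequency: ω = 2π·f = 2π·2340 = 1.47e+04 rad/s.
Step 2 — Component impedances:
  R: Z = R = 191 Ω
  C: Z = 1/(jωC) = -j/(ω·C) = 0 - j1.181 Ω
Step 3 — Series combination: Z_total = R + C = 191 - j1.181 Ω = 191∠-0.4° Ω.

Z = 191 - j1.181 Ω = 191∠-0.4° Ω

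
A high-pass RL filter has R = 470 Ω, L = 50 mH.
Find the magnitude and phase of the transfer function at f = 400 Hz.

Step 1 — Angular frequency: ω = 2π·400 = 2513 rad/s.
Step 2 — Transfer function: H(jω) = jωL/(R + jωL).
Step 3 — Numerator jωL = j·125.7; denominator R + jωL = 470 + j125.7.
Step 4 — H = 0.06672 + j0.2495.
Step 5 — Magnitude: |H| = 0.2583 (-11.8 dB); phase: φ = 75.0°.

|H| = 0.2583 (-11.8 dB), φ = 75.0°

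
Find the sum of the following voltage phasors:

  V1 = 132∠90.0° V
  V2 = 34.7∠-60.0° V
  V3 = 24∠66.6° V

Step 1 — Convert each phasor to rectangular form:
  V1 = 132·(cos(90.0°) + j·sin(90.0°)) = 0 + j132 V
  V2 = 34.7·(cos(-60.0°) + j·sin(-60.0°)) = 17.35 - j30.05 V
  V3 = 24·(cos(66.6°) + j·sin(66.6°)) = 9.532 + j22.03 V
Step 2 — Sum components: V_total = 26.88 + j124 V.
Step 3 — Convert to polar: |V_total| = 126.9 V, ∠V_total = 77.8°.

V_total = 126.9∠77.8° V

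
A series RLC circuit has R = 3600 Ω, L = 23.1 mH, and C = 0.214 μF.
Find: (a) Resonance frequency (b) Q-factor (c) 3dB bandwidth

Step 1 — Resonance: ω₀ = 1/√(LC) = 1/√(0.0231·2.14e-07) = 1.422e+04 rad/s.
Step 2 — f₀ = ω₀/(2π) = 2264 Hz.
Step 3 — Series Q: Q = ω₀L/R = 1.422e+04·0.0231/3600 = 0.09126.
Step 4 — Bandwidth: Δω = ω₀/Q = 1.558e+05 rad/s; BW = Δω/(2π) = 2.48e+04 Hz.

(a) f₀ = 2264 Hz  (b) Q = 0.09126  (c) BW = 2.48e+04 Hz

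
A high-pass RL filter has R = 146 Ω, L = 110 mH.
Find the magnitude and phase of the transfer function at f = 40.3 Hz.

Step 1 — Angular frequency: ω = 2π·40.3 = 253.2 rad/s.
Step 2 — Transfer function: H(jω) = jωL/(R + jωL).
Step 3 — Numerator jωL = j·27.85; denominator R + jωL = 146 + j27.85.
Step 4 — H = 0.03512 + j0.1841.
Step 5 — Magnitude: |H| = 0.1874 (-14.5 dB); phase: φ = 79.2°.

|H| = 0.1874 (-14.5 dB), φ = 79.2°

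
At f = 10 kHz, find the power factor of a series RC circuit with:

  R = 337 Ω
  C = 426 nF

Step 1 — Angular frequency: ω = 2π·f = 2π·1e+04 = 6.283e+04 rad/s.
Step 2 — Component impedances:
  R: Z = R = 337 Ω
  C: Z = 1/(jωC) = -j/(ω·C) = 0 - j37.36 Ω
Step 3 — Series combination: Z_total = R + C = 337 - j37.36 Ω = 339.1∠-6.3° Ω.
Step 4 — Power factor: PF = cos(φ) = Re(Z)/|Z| = 337/339.06 = 0.9939.
Step 5 — Type: Im(Z) = -37.36 ⇒ leading (phase φ = -6.3°).

PF = 0.9939 (leading, φ = -6.3°)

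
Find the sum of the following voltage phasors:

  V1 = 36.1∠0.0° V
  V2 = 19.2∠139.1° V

Step 1 — Convert each phasor to rectangular form:
  V1 = 36.1·(cos(0.0°) + j·sin(0.0°)) = 36.1 V
  V2 = 19.2·(cos(139.1°) + j·sin(139.1°)) = -14.51 + j12.57 V
Step 2 — Sum components: V_total = 21.59 + j12.57 V.
Step 3 — Convert to polar: |V_total| = 24.98 V, ∠V_total = 30.2°.

V_total = 24.98∠30.2° V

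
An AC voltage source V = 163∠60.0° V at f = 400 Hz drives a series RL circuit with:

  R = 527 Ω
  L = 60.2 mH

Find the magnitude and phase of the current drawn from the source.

Step 1 — Angular frequency: ω = 2π·f = 2π·400 = 2513 rad/s.
Step 2 — Component impedances:
  R: Z = R = 527 Ω
  L: Z = jωL = j·2513·0.0602 = 0 + j151.3 Ω
Step 3 — Series combination: Z_total = R + L = 527 + j151.3 Ω = 548.3∠16.0° Ω.
Step 4 — Source phasor: V = 163∠60.0° V = 81.5 + j141.2 V.
Step 5 — Ohm's law: I = V / Z_total = (81.5 + j141.2) / (527 + j151.3) = 0.2139 + j0.2064 A.
Step 6 — Convert to polar: |I| = 0.2973 A, ∠I = 44.0°.

I = 0.2973∠44.0° A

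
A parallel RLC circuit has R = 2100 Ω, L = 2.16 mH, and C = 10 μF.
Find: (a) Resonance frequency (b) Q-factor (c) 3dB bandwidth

Step 1 — Resonance: ω₀ = 1/√(LC) = 1/√(0.00216·1e-05) = 6804 rad/s.
Step 2 — f₀ = ω₀/(2π) = 1083 Hz.
Step 3 — Parallel Q: Q = R/(ω₀L) = 2100/(6804·0.00216) = 142.9.
Step 4 — Bandwidth: Δω = ω₀/Q = 47.62 rad/s; BW = Δω/(2π) = 7.579 Hz.

(a) f₀ = 1083 Hz  (b) Q = 142.9  (c) BW = 7.579 Hz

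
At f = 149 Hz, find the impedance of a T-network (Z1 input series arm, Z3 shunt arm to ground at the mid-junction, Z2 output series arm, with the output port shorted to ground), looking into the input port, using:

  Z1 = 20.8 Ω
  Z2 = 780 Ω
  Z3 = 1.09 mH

Step 1 — Angular frequency: ω = 2π·f = 2π·149 = 936.2 rad/s.
Step 2 — Component impedances:
  Z1: Z = R = 20.8 Ω
  Z2: Z = R = 780 Ω
  Z3: Z = jωL = j·936.2·0.00109 = 0 + j1.02 Ω
Step 3 — With the output port shorted to ground, the output series arm Z2 runs from the junction to ground; the shunt arm Z3 also runs from the junction to ground. They appear in parallel: Z3 || Z2 = 0.001335 + j1.02 Ω.
Step 4 — Series with input arm Z1: Z_in = Z1 + (Z3 || Z2) = 20.8 + j1.02 Ω = 20.83∠2.8° Ω.

Z = 20.8 + j1.02 Ω = 20.83∠2.8° Ω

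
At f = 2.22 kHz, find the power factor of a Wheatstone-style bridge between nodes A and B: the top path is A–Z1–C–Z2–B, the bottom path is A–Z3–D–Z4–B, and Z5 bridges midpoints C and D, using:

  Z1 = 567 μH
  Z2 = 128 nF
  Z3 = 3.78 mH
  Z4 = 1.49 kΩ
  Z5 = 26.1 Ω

Step 1 — Angular frequency: ω = 2π·f = 2π·2220 = 1.395e+04 rad/s.
Step 2 — Component impedances:
  Z1: Z = jωL = j·1.395e+04·0.000567 = 0 + j7.909 Ω
  Z2: Z = 1/(jωC) = -j/(ω·C) = 0 - j560.1 Ω
  Z3: Z = jωL = j·1.395e+04·0.00378 = 0 + j52.73 Ω
  Z4: Z = R = 1490 Ω
  Z5: Z = R = 26.1 Ω
Step 3 — Bridge requires nodal analysis (the Z5 bridge couples midpoints C and D, so the two paths cannot be reduced to a simple series/parallel combination). Setting node B to ground and injecting 1 A at node A, the 3-node admittance system at A, C, D solves to V_A = Z_AB = 182.1 - j484.8 Ω = 517.8∠-69.4° Ω.
Step 4 — Power factor: PF = cos(φ) = Re(Z)/|Z| = 182.06/517.83 = 0.3516.
Step 5 — Type: Im(Z) = -484.8 ⇒ leading (phase φ = -69.4°).

PF = 0.3516 (leading, φ = -69.4°)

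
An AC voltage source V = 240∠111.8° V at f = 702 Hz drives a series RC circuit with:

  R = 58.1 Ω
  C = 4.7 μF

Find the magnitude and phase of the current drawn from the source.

Step 1 — Angular frequency: ω = 2π·f = 2π·702 = 4411 rad/s.
Step 2 — Component impedances:
  R: Z = R = 58.1 Ω
  C: Z = 1/(jωC) = -j/(ω·C) = 0 - j48.24 Ω
Step 3 — Series combination: Z_total = R + C = 58.1 - j48.24 Ω = 75.51∠-39.7° Ω.
Step 4 — Source phasor: V = 240∠111.8° V = -89.13 + j222.8 V.
Step 5 — Ohm's law: I = V / Z_total = (-89.13 + j222.8) / (58.1 - j48.24) = -2.793 + j1.516 A.
Step 6 — Convert to polar: |I| = 3.178 A, ∠I = 151.5°.

I = 3.178∠151.5° A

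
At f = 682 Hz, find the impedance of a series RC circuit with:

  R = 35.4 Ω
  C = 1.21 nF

Step 1 — Angular frequency: ω = 2π·f = 2π·682 = 4285 rad/s.
Step 2 — Component impedances:
  R: Z = R = 35.4 Ω
  C: Z = 1/(jωC) = -j/(ω·C) = 0 - j1.929e+05 Ω
Step 3 — Series combination: Z_total = R + C = 35.4 - j1.929e+05 Ω = 1.929e+05∠-90.0° Ω.

Z = 35.4 - j1.929e+05 Ω = 1.929e+05∠-90.0° Ω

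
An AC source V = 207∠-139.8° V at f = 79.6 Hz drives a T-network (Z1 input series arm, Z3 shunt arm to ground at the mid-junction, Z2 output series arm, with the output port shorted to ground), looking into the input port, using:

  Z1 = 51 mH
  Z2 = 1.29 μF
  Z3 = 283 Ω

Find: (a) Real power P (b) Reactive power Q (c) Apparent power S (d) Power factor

Step 1 — Angular frequency: ω = 2π·f = 2π·79.6 = 500.1 rad/s.
Step 2 — Component impedances:
  Z1: Z = jωL = j·500.1·0.051 = 0 + j25.51 Ω
  Z2: Z = 1/(jωC) = -j/(ω·C) = 0 - j1550 Ω
  Z3: Z = R = 283 Ω
Step 3 — With the output port shorted to ground, the output series arm Z2 runs from the junction to ground; the shunt arm Z3 also runs from the junction to ground. They appear in parallel: Z3 || Z2 = 273.9 - j50 Ω.
Step 4 — Series with input arm Z1: Z_in = Z1 + (Z3 || Z2) = 273.9 - j24.5 Ω = 275∠-5.1° Ω.
Step 5 — Source phasor: V = 207∠-139.8° V = -158.1 - j133.6 V.
Step 6 — Current: I = V / Z = -0.5294 - j0.5352 A = 0.7528∠-134.7° A.
Step 7 — Complex power: S = V·I* = 155.2 - j13.88 VA.
Step 8 — Real power: P = Re(S) = 155.2 W.
Step 9 — Reactive power: Q = Im(S) = -13.88 VAR.
Step 10 — Apparent power: |S| = 155.8 VA.
Step 11 — Power factor: PF = P/|S| = 0.996 (leading).

(a) P = 155.2 W  (b) Q = -13.88 VAR  (c) S = 155.8 VA  (d) PF = 0.996 (leading)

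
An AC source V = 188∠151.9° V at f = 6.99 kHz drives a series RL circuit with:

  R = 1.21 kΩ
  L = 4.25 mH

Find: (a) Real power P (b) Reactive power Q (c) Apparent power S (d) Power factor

Step 1 — Angular frequency: ω = 2π·f = 2π·6990 = 4.392e+04 rad/s.
Step 2 — Component impedances:
  R: Z = R = 1210 Ω
  L: Z = jωL = j·4.392e+04·0.00425 = 0 + j186.7 Ω
Step 3 — Series combination: Z_total = R + L = 1210 + j186.7 Ω = 1224∠8.8° Ω.
Step 4 — Source phasor: V = 188∠151.9° V = -165.8 + j88.55 V.
Step 5 — Current: I = V / Z = -0.1228 + j0.09213 A = 0.1536∠143.1° A.
Step 6 — Complex power: S = V·I* = 28.53 + j4.401 VA.
Step 7 — Real power: P = Re(S) = 28.53 W.
Step 8 — Reactive power: Q = Im(S) = 4.401 VAR.
Step 9 — Apparent power: |S| = 28.87 VA.
Step 10 — Power factor: PF = P/|S| = 0.9883 (lagging).

(a) P = 28.53 W  (b) Q = 4.401 VAR  (c) S = 28.87 VA  (d) PF = 0.9883 (lagging)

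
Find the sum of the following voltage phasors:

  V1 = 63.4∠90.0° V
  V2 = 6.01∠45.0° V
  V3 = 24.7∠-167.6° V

Step 1 — Convert each phasor to rectangular form:
  V1 = 63.4·(cos(90.0°) + j·sin(90.0°)) = 0 + j63.4 V
  V2 = 6.01·(cos(45.0°) + j·sin(45.0°)) = 4.25 + j4.25 V
  V3 = 24.7·(cos(-167.6°) + j·sin(-167.6°)) = -24.12 - j5.304 V
Step 2 — Sum components: V_total = -19.87 + j62.35 V.
Step 3 — Convert to polar: |V_total| = 65.44 V, ∠V_total = 107.7°.

V_total = 65.44∠107.7° V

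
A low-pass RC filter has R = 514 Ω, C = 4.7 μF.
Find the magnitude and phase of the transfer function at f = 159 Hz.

Step 1 — Angular frequency: ω = 2π·159 = 999 rad/s.
Step 2 — Transfer function: H(jω) = 1/(1 + jωRC).
Step 3 — Denominator: 1 + jωRC = 1 + j·999·514·4.7e-06 = 1 + j2.413.
Step 4 — H = 0.1465 - j0.3536.
Step 5 — Magnitude: |H| = 0.3828 (-8.3 dB); phase: φ = -67.5°.

|H| = 0.3828 (-8.3 dB), φ = -67.5°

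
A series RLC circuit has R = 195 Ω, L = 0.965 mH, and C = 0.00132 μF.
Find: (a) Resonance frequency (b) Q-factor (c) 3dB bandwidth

Step 1 — Resonance condition Im(Z)=0 gives ω₀ = 1/√(LC).
Step 2 — ω₀ = 1/√(0.000965·1.32e-09) = 8.86e+05 rad/s.
Step 3 — f₀ = ω₀/(2π) = 1.41e+05 Hz.
Step 4 — Series Q: Q = ω₀L/R = 8.86e+05·0.000965/195 = 4.385.
Step 5 — 3dB bandwidth: Δω = ω₀/Q = 2.021e+05 rad/s; BW = Δω/(2π) = 3.216e+04 Hz.

(a) f₀ = 1.41e+05 Hz  (b) Q = 4.385  (c) BW = 3.216e+04 Hz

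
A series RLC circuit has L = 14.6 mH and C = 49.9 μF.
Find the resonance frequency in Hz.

Step 1 — Resonance condition Im(Z)=0 gives ω₀ = 1/√(LC).
Step 2 — ω₀ = 1/√(0.0146·4.99e-05) = 1172 rad/s.
Step 3 — f₀ = ω₀/(2π) = 186.5 Hz.

f₀ = 186.5 Hz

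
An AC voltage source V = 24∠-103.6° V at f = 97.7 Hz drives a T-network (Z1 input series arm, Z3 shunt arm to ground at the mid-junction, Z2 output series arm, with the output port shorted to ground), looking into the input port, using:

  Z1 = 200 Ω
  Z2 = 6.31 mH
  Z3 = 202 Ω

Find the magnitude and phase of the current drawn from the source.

Step 1 — Angular frequency: ω = 2π·f = 2π·97.7 = 613.9 rad/s.
Step 2 — Component impedances:
  Z1: Z = R = 200 Ω
  Z2: Z = jωL = j·613.9·0.00631 = 0 + j3.874 Ω
  Z3: Z = R = 202 Ω
Step 3 — With the output port shorted to ground, the output series arm Z2 runs from the junction to ground; the shunt arm Z3 also runs from the junction to ground. They appear in parallel: Z3 || Z2 = 0.07425 + j3.872 Ω.
Step 4 — Series with input arm Z1: Z_in = Z1 + (Z3 || Z2) = 200.1 + j3.872 Ω = 200.1∠1.1° Ω.
Step 5 — Source phasor: V = 24∠-103.6° V = -5.643 - j23.33 V.
Step 6 — Ohm's law: I = V / Z_total = (-5.643 - j23.33) / (200.1 + j3.872) = -0.03045 - j0.116 A.
Step 7 — Convert to polar: |I| = 0.1199 A, ∠I = -104.7°.

I = 0.1199∠-104.7° A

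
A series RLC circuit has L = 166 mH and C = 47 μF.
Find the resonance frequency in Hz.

Step 1 — Resonance condition Im(Z)=0 gives ω₀ = 1/√(LC).
Step 2 — ω₀ = 1/√(0.166·4.7e-05) = 358 rad/s.
Step 3 — f₀ = ω₀/(2π) = 56.98 Hz.

f₀ = 56.98 Hz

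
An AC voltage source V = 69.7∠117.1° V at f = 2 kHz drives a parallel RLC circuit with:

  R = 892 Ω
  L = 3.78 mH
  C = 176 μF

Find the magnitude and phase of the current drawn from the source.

Step 1 — Angular frequency: ω = 2π·f = 2π·2000 = 1.257e+04 rad/s.
Step 2 — Component impedances:
  R: Z = R = 892 Ω
  L: Z = jωL = j·1.257e+04·0.00378 = 0 + j47.5 Ω
  C: Z = 1/(jωC) = -j/(ω·C) = 0 - j0.4521 Ω
Step 3 — Parallel combination: 1/Z_total = 1/R + 1/L + 1/C; Z_total = 0.0002336 - j0.4565 Ω = 0.4565∠-90.0° Ω.
Step 4 — Source phasor: V = 69.7∠117.1° V = -31.75 + j62.05 V.
Step 5 — Ohm's law: I = V / Z_total = (-31.75 + j62.05) / (0.0002336 - j0.4565) = -136 - j69.49 A.
Step 6 — Convert to polar: |I| = 152.7 A, ∠I = -152.9°.

I = 152.7∠-152.9° A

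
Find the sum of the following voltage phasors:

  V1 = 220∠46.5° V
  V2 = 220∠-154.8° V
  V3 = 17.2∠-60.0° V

Step 1 — Convert each phasor to rectangular form:
  V1 = 220·(cos(46.5°) + j·sin(46.5°)) = 151.4 + j159.6 V
  V2 = 220·(cos(-154.8°) + j·sin(-154.8°)) = -199.1 - j93.67 V
  V3 = 17.2·(cos(-60.0°) + j·sin(-60.0°)) = 8.6 - j14.9 V
Step 2 — Sum components: V_total = -39.02 + j51.02 V.
Step 3 — Convert to polar: |V_total| = 64.23 V, ∠V_total = 127.4°.

V_total = 64.23∠127.4° V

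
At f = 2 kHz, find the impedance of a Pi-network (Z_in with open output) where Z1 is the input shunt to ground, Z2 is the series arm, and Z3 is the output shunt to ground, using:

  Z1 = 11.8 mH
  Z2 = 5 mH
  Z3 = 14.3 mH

Step 1 — Angular frequency: ω = 2π·f = 2π·2000 = 1.257e+04 rad/s.
Step 2 — Component impedances:
  Z1: Z = jωL = j·1.257e+04·0.0118 = 0 + j148.3 Ω
  Z2: Z = jωL = j·1.257e+04·0.005 = 0 + j62.83 Ω
  Z3: Z = jωL = j·1.257e+04·0.0143 = 0 + j179.7 Ω
Step 3 — With open output, the series arm Z2 and the output shunt Z3 appear in series to ground: Z2 + Z3 = 0 + j242.5 Ω.
Step 4 — Parallel with input shunt Z1: Z_in = Z1 || (Z2 + Z3) = 0 + j92.02 Ω = 92.02∠90.0° Ω.

Z = 0 + j92.02 Ω = 92.02∠90.0° Ω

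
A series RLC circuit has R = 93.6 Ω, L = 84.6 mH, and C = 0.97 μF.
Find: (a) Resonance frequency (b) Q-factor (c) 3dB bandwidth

Step 1 — Resonance: ω₀ = 1/√(LC) = 1/√(0.0846·9.7e-07) = 3491 rad/s.
Step 2 — f₀ = ω₀/(2π) = 555.6 Hz.
Step 3 — Series Q: Q = ω₀L/R = 3491·0.0846/93.6 = 3.155.
Step 4 — Bandwidth: Δω = ω₀/Q = 1106 rad/s; BW = Δω/(2π) = 176.1 Hz.

(a) f₀ = 555.6 Hz  (b) Q = 3.155  (c) BW = 176.1 Hz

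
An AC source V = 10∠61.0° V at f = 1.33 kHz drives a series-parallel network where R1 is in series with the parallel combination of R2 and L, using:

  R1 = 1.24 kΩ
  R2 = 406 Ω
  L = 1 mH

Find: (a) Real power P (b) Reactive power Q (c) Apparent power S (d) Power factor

Step 1 — Angular frequency: ω = 2π·f = 2π·1330 = 8357 rad/s.
Step 2 — Component impedances:
  R1: Z = R = 1240 Ω
  R2: Z = R = 406 Ω
  L: Z = jωL = j·8357·0.001 = 0 + j8.357 Ω
Step 3 — Parallel branch: R2 || L = 1/(1/R2 + 1/L) = 0.1719 + j8.353 Ω.
Step 4 — Series with R1: Z_total = R1 + (R2 || L) = 1240 + j8.353 Ω = 1240∠0.4° Ω.
Step 5 — Source phasor: V = 10∠61.0° V = 4.848 + j8.746 V.
Step 6 — Current: I = V / Z = 0.003957 + j0.007026 A = 0.008063∠60.6° A.
Step 7 — Complex power: S = V·I* = 0.08063 + j0.0005431 VA.
Step 8 — Real power: P = Re(S) = 0.08063 W.
Step 9 — Reactive power: Q = Im(S) = 0.0005431 VAR.
Step 10 — Apparent power: |S| = 0.08063 VA.
Step 11 — Power factor: PF = P/|S| = 1 (lagging).

(a) P = 0.08063 W  (b) Q = 0.0005431 VAR  (c) S = 0.08063 VA  (d) PF = 1 (lagging)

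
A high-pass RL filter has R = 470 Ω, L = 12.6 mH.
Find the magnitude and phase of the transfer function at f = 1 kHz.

Step 1 — Angular frequency: ω = 2π·1000 = 6283 rad/s.
Step 2 — Transfer function: H(jω) = jωL/(R + jωL).
Step 3 — Numerator jωL = j·79.17; denominator R + jωL = 470 + j79.17.
Step 4 — H = 0.02759 + j0.1638.
Step 5 — Magnitude: |H| = 0.1661 (-15.6 dB); phase: φ = 80.4°.

|H| = 0.1661 (-15.6 dB), φ = 80.4°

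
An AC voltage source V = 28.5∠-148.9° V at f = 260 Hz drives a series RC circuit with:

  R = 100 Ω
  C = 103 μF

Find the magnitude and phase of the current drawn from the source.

Step 1 — Angular frequency: ω = 2π·f = 2π·260 = 1634 rad/s.
Step 2 — Component impedances:
  R: Z = R = 100 Ω
  C: Z = 1/(jωC) = -j/(ω·C) = 0 - j5.943 Ω
Step 3 — Series combination: Z_total = R + C = 100 - j5.943 Ω = 100.2∠-3.4° Ω.
Step 4 — Source phasor: V = 28.5∠-148.9° V = -24.4 - j14.72 V.
Step 5 — Ohm's law: I = V / Z_total = (-24.4 - j14.72) / (100 - j5.943) = -0.2345 - j0.1611 A.
Step 6 — Convert to polar: |I| = 0.2845 A, ∠I = -145.5°.

I = 0.2845∠-145.5° A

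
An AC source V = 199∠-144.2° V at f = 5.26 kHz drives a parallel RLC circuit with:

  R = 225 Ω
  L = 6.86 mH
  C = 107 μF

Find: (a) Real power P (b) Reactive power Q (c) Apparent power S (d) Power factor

Step 1 — Angular frequency: ω = 2π·f = 2π·5260 = 3.305e+04 rad/s.
Step 2 — Component impedances:
  R: Z = R = 225 Ω
  L: Z = jωL = j·3.305e+04·0.00686 = 0 + j226.7 Ω
  C: Z = 1/(jωC) = -j/(ω·C) = 0 - j0.2828 Ω
Step 3 — Parallel combination: 1/Z_total = 1/R + 1/L + 1/C; Z_total = 0.0003563 - j0.2831 Ω = 0.2831∠-89.9° Ω.
Step 4 — Source phasor: V = 199∠-144.2° V = -161.4 - j116.4 V.
Step 5 — Current: I = V / Z = 410.4 - j570.6 A = 702.8∠-54.3° A.
Step 6 — Complex power: S = V·I* = 176 - j1.399e+05 VA.
Step 7 — Real power: P = Re(S) = 176 W.
Step 8 — Reactive power: Q = Im(S) = -1.399e+05 VAR.
Step 9 — Apparent power: |S| = 1.399e+05 VA.
Step 10 — Power factor: PF = P/|S| = 0.001258 (leading).

(a) P = 176 W  (b) Q = -1.399e+05 VAR  (c) S = 1.399e+05 VA  (d) PF = 0.001258 (leading)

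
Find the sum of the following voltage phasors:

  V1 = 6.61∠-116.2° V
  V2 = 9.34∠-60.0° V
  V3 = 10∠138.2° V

Step 1 — Convert each phasor to rectangular form:
  V1 = 6.61·(cos(-116.2°) + j·sin(-116.2°)) = -2.918 - j5.931 V
  V2 = 9.34·(cos(-60.0°) + j·sin(-60.0°)) = 4.67 - j8.089 V
  V3 = 10·(cos(138.2°) + j·sin(138.2°)) = -7.455 + j6.665 V
Step 2 — Sum components: V_total = -5.703 - j7.354 V.
Step 3 — Convert to polar: |V_total| = 9.306 V, ∠V_total = -127.8°.

V_total = 9.306∠-127.8° V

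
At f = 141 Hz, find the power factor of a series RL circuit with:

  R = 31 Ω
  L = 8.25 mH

Step 1 — Angular frequency: ω = 2π·f = 2π·141 = 885.9 rad/s.
Step 2 — Component impedances:
  R: Z = R = 31 Ω
  L: Z = jωL = j·885.9·0.00825 = 0 + j7.309 Ω
Step 3 — Series combination: Z_total = R + L = 31 + j7.309 Ω = 31.85∠13.3° Ω.
Step 4 — Power factor: PF = cos(φ) = Re(Z)/|Z| = 31/31.85 = 0.9733.
Step 5 — Type: Im(Z) = 7.309 ⇒ lagging (phase φ = 13.3°).

PF = 0.9733 (lagging, φ = 13.3°)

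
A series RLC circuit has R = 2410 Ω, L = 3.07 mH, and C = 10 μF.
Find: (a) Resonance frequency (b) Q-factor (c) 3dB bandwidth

Step 1 — Resonance: ω₀ = 1/√(LC) = 1/√(0.00307·1e-05) = 5707 rad/s.
Step 2 — f₀ = ω₀/(2π) = 908.3 Hz.
Step 3 — Series Q: Q = ω₀L/R = 5707·0.00307/2410 = 0.00727.
Step 4 — Bandwidth: Δω = ω₀/Q = 7.85e+05 rad/s; BW = Δω/(2π) = 1.249e+05 Hz.

(a) f₀ = 908.3 Hz  (b) Q = 0.00727  (c) BW = 1.249e+05 Hz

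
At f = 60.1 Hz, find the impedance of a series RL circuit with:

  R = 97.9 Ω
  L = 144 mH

Step 1 — Angular frequency: ω = 2π·f = 2π·60.1 = 377.6 rad/s.
Step 2 — Component impedances:
  R: Z = R = 97.9 Ω
  L: Z = jωL = j·377.6·0.144 = 0 + j54.38 Ω
Step 3 — Series combination: Z_total = R + L = 97.9 + j54.38 Ω = 112∠29.0° Ω.

Z = 97.9 + j54.38 Ω = 112∠29.0° Ω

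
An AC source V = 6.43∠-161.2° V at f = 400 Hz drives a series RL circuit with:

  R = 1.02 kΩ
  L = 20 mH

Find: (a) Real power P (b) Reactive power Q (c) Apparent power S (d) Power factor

Step 1 — Angular frequency: ω = 2π·f = 2π·400 = 2513 rad/s.
Step 2 — Component impedances:
  R: Z = R = 1020 Ω
  L: Z = jωL = j·2513·0.02 = 0 + j50.27 Ω
Step 3 — Series combination: Z_total = R + L = 1020 + j50.27 Ω = 1021∠2.8° Ω.
Step 4 — Source phasor: V = 6.43∠-161.2° V = -6.087 - j2.072 V.
Step 5 — Current: I = V / Z = -0.006053 - j0.001733 A = 0.006296∠-164.0° A.
Step 6 — Complex power: S = V·I* = 0.04044 + j0.001993 VA.
Step 7 — Real power: P = Re(S) = 0.04044 W.
Step 8 — Reactive power: Q = Im(S) = 0.001993 VAR.
Step 9 — Apparent power: |S| = 0.04049 VA.
Step 10 — Power factor: PF = P/|S| = 0.9988 (lagging).

(a) P = 0.04044 W  (b) Q = 0.001993 VAR  (c) S = 0.04049 VA  (d) PF = 0.9988 (lagging)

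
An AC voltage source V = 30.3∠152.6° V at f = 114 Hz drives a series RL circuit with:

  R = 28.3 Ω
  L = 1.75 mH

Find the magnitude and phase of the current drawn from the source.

Step 1 — Angular frequency: ω = 2π·f = 2π·114 = 716.3 rad/s.
Step 2 — Component impedances:
  R: Z = R = 28.3 Ω
  L: Z = jωL = j·716.3·0.00175 = 0 + j1.253 Ω
Step 3 — Series combination: Z_total = R + L = 28.3 + j1.253 Ω = 28.33∠2.5° Ω.
Step 4 — Source phasor: V = 30.3∠152.6° V = -26.9 + j13.94 V.
Step 5 — Ohm's law: I = V / Z_total = (-26.9 + j13.94) / (28.3 + j1.253) = -0.9269 + j0.5338 A.
Step 6 — Convert to polar: |I| = 1.07 A, ∠I = 150.1°.

I = 1.07∠150.1° A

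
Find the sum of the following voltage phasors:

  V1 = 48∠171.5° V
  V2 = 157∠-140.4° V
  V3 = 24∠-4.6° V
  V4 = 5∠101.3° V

Step 1 — Convert each phasor to rectangular form:
  V1 = 48·(cos(171.5°) + j·sin(171.5°)) = -47.47 + j7.095 V
  V2 = 157·(cos(-140.4°) + j·sin(-140.4°)) = -121 - j100.1 V
  V3 = 24·(cos(-4.6°) + j·sin(-4.6°)) = 23.92 - j1.925 V
  V4 = 5·(cos(101.3°) + j·sin(101.3°)) = -0.9797 + j4.903 V
Step 2 — Sum components: V_total = -145.5 - j90 V.
Step 3 — Convert to polar: |V_total| = 171.1 V, ∠V_total = -148.3°.

V_total = 171.1∠-148.3° V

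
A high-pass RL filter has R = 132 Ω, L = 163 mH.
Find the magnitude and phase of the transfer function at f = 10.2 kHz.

Step 1 — Angular frequency: ω = 2π·1.02e+04 = 6.409e+04 rad/s.
Step 2 — Transfer function: H(jω) = jωL/(R + jωL).
Step 3 — Numerator jωL = j·1.045e+04; denominator R + jωL = 132 + j1.045e+04.
Step 4 — H = 0.9998 + j0.01263.
Step 5 — Magnitude: |H| = 0.9999 (-0.0 dB); phase: φ = 0.7°.

|H| = 0.9999 (-0.0 dB), φ = 0.7°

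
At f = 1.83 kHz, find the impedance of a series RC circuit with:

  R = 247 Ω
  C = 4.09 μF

Step 1 — Angular frequency: ω = 2π·f = 2π·1830 = 1.15e+04 rad/s.
Step 2 — Component impedances:
  R: Z = R = 247 Ω
  C: Z = 1/(jωC) = -j/(ω·C) = 0 - j21.26 Ω
Step 3 — Series combination: Z_total = R + C = 247 - j21.26 Ω = 247.9∠-4.9° Ω.

Z = 247 - j21.26 Ω = 247.9∠-4.9° Ω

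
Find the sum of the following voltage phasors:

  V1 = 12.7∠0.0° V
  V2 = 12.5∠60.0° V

Step 1 — Convert each phasor to rectangular form:
  V1 = 12.7·(cos(0.0°) + j·sin(0.0°)) = 12.7 V
  V2 = 12.5·(cos(60.0°) + j·sin(60.0°)) = 6.25 + j10.83 V
Step 2 — Sum components: V_total = 18.95 + j10.83 V.
Step 3 — Convert to polar: |V_total| = 21.82 V, ∠V_total = 29.7°.

V_total = 21.82∠29.7° V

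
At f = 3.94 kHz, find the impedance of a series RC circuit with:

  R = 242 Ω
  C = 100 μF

Step 1 — Angular frequency: ω = 2π·f = 2π·3940 = 2.476e+04 rad/s.
Step 2 — Component impedances:
  R: Z = R = 242 Ω
  C: Z = 1/(jωC) = -j/(ω·C) = 0 - j0.4039 Ω
Step 3 — Series combination: Z_total = R + C = 242 - j0.4039 Ω = 242∠-0.1° Ω.

Z = 242 - j0.4039 Ω = 242∠-0.1° Ω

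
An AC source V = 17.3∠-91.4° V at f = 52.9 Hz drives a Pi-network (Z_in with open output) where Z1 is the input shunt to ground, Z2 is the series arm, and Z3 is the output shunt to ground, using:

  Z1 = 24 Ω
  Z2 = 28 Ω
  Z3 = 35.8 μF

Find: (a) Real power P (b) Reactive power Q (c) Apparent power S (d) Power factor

Step 1 — Angular frequency: ω = 2π·f = 2π·52.9 = 332.4 rad/s.
Step 2 — Component impedances:
  Z1: Z = R = 24 Ω
  Z2: Z = R = 28 Ω
  Z3: Z = 1/(jωC) = -j/(ω·C) = 0 - j84.04 Ω
Step 3 — With open output, the series arm Z2 and the output shunt Z3 appear in series to ground: Z2 + Z3 = 28 - j84.04 Ω.
Step 4 — Parallel with input shunt Z1: Z_in = Z1 || (Z2 + Z3) = 20.93 - j4.956 Ω = 21.51∠-13.3° Ω.
Step 5 — Source phasor: V = 17.3∠-91.4° V = -0.4227 - j17.29 V.
Step 6 — Current: I = V / Z = 0.1661 - j0.7869 A = 0.8042∠-78.1° A.
Step 7 — Complex power: S = V·I* = 13.54 - j3.205 VA.
Step 8 — Real power: P = Re(S) = 13.54 W.
Step 9 — Reactive power: Q = Im(S) = -3.205 VAR.
Step 10 — Apparent power: |S| = 13.91 VA.
Step 11 — Power factor: PF = P/|S| = 0.9731 (leading).

(a) P = 13.54 W  (b) Q = -3.205 VAR  (c) S = 13.91 VA  (d) PF = 0.9731 (leading)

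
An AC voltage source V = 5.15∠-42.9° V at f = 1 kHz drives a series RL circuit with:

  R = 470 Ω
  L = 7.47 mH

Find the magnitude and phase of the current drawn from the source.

Step 1 — Angular frequency: ω = 2π·f = 2π·1000 = 6283 rad/s.
Step 2 — Component impedances:
  R: Z = R = 470 Ω
  L: Z = jωL = j·6283·0.00747 = 0 + j46.94 Ω
Step 3 — Series combination: Z_total = R + L = 470 + j46.94 Ω = 472.3∠5.7° Ω.
Step 4 — Source phasor: V = 5.15∠-42.9° V = 3.773 - j3.506 V.
Step 5 — Ohm's law: I = V / Z_total = (3.773 - j3.506) / (470 + j46.94) = 0.00721 - j0.008179 A.
Step 6 — Convert to polar: |I| = 0.0109 A, ∠I = -48.6°.

I = 0.0109∠-48.6° A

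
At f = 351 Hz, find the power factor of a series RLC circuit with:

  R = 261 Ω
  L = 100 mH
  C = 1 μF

Step 1 — Angular frequency: ω = 2π·f = 2π·351 = 2205 rad/s.
Step 2 — Component impedances:
  R: Z = R = 261 Ω
  L: Z = jωL = j·2205·0.1 = 0 + j220.5 Ω
  C: Z = 1/(jωC) = -j/(ω·C) = 0 - j453.4 Ω
Step 3 — Series combination: Z_total = R + L + C = 261 - j232.9 Ω = 349.8∠-41.7° Ω.
Step 4 — Power factor: PF = cos(φ) = Re(Z)/|Z| = 261/349.8 = 0.7461.
Step 5 — Type: Im(Z) = -232.9 ⇒ leading (phase φ = -41.7°).

PF = 0.7461 (leading, φ = -41.7°)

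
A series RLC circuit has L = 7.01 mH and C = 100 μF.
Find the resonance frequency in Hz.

Step 1 — Resonance condition Im(Z)=0 gives ω₀ = 1/√(LC).
Step 2 — ω₀ = 1/√(0.00701·0.0001) = 1194 rad/s.
Step 3 — f₀ = ω₀/(2π) = 190.1 Hz.

f₀ = 190.1 Hz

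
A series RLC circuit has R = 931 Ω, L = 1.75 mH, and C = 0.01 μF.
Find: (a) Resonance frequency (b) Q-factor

Step 1 — Resonance condition Im(Z)=0 gives ω₀ = 1/√(LC).
Step 2 — ω₀ = 1/√(0.00175·1e-08) = 2.39e+05 rad/s.
Step 3 — f₀ = ω₀/(2π) = 3.805e+04 Hz.
Step 4 — Series Q: Q = ω₀L/R = 2.39e+05·0.00175/931 = 0.4493.

(a) f₀ = 3.805e+04 Hz  (b) Q = 0.4493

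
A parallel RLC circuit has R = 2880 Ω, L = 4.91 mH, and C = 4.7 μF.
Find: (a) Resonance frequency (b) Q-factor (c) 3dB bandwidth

Step 1 — Resonance: ω₀ = 1/√(LC) = 1/√(0.00491·4.7e-06) = 6583 rad/s.
Step 2 — f₀ = ω₀/(2π) = 1048 Hz.
Step 3 — Parallel Q: Q = R/(ω₀L) = 2880/(6583·0.00491) = 89.1.
Step 4 — Bandwidth: Δω = ω₀/Q = 73.88 rad/s; BW = Δω/(2π) = 11.76 Hz.

(a) f₀ = 1048 Hz  (b) Q = 89.1  (c) BW = 11.76 Hz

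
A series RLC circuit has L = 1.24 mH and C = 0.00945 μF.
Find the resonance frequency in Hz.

Step 1 — Resonance condition Im(Z)=0 gives ω₀ = 1/√(LC).
Step 2 — ω₀ = 1/√(0.00124·9.45e-09) = 2.921e+05 rad/s.
Step 3 — f₀ = ω₀/(2π) = 4.649e+04 Hz.

f₀ = 4.649e+04 Hz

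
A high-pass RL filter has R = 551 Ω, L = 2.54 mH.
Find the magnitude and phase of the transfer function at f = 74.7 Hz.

Step 1 — Angular frequency: ω = 2π·74.7 = 469.4 rad/s.
Step 2 — Transfer function: H(jω) = jωL/(R + jωL).
Step 3 — Numerator jωL = j·1.192; denominator R + jωL = 551 + j1.192.
Step 4 — H = 4.681e-06 + j0.002164.
Step 5 — Magnitude: |H| = 0.002164 (-53.3 dB); phase: φ = 89.9°.

|H| = 0.002164 (-53.3 dB), φ = 89.9°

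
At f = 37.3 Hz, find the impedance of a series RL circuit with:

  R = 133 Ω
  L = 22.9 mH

Step 1 — Angular frequency: ω = 2π·f = 2π·37.3 = 234.4 rad/s.
Step 2 — Component impedances:
  R: Z = R = 133 Ω
  L: Z = jωL = j·234.4·0.0229 = 0 + j5.367 Ω
Step 3 — Series combination: Z_total = R + L = 133 + j5.367 Ω = 133.1∠2.3° Ω.

Z = 133 + j5.367 Ω = 133.1∠2.3° Ω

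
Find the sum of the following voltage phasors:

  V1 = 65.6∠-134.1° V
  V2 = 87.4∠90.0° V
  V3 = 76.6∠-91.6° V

Step 1 — Convert each phasor to rectangular form:
  V1 = 65.6·(cos(-134.1°) + j·sin(-134.1°)) = -45.65 - j47.11 V
  V2 = 87.4·(cos(90.0°) + j·sin(90.0°)) = 0 + j87.4 V
  V3 = 76.6·(cos(-91.6°) + j·sin(-91.6°)) = -2.139 - j76.57 V
Step 2 — Sum components: V_total = -47.79 - j36.28 V.
Step 3 — Convert to polar: |V_total| = 60 V, ∠V_total = -142.8°.

V_total = 60∠-142.8° V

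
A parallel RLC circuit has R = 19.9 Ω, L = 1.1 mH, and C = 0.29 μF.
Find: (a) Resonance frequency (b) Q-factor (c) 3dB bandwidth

Step 1 — Resonance: ω₀ = 1/√(LC) = 1/√(0.0011·2.9e-07) = 5.599e+04 rad/s.
Step 2 — f₀ = ω₀/(2π) = 8911 Hz.
Step 3 — Parallel Q: Q = R/(ω₀L) = 19.9/(5.599e+04·0.0011) = 0.3231.
Step 4 — Bandwidth: Δω = ω₀/Q = 1.733e+05 rad/s; BW = Δω/(2π) = 2.758e+04 Hz.

(a) f₀ = 8911 Hz  (b) Q = 0.3231  (c) BW = 2.758e+04 Hz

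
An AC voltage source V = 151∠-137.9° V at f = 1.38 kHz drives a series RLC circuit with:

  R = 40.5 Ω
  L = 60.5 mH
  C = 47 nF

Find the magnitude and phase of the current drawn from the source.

Step 1 — Angular frequency: ω = 2π·f = 2π·1380 = 8671 rad/s.
Step 2 — Component impedances:
  R: Z = R = 40.5 Ω
  L: Z = jωL = j·8671·0.0605 = 0 + j524.6 Ω
  C: Z = 1/(jωC) = -j/(ω·C) = 0 - j2454 Ω
Step 3 — Series combination: Z_total = R + L + C = 40.5 - j1929 Ω = 1930∠-88.8° Ω.
Step 4 — Source phasor: V = 151∠-137.9° V = -112 - j101.2 V.
Step 5 — Ohm's law: I = V / Z_total = (-112 - j101.2) / (40.5 - j1929) = 0.05123 - j0.05915 A.
Step 6 — Convert to polar: |I| = 0.07825 A, ∠I = -49.1°.

I = 0.07825∠-49.1° A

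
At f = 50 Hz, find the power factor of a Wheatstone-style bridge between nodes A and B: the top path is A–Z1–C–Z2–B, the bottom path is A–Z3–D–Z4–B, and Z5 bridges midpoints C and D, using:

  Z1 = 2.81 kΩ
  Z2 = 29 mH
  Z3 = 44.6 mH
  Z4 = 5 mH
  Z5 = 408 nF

Step 1 — Angular frequency: ω = 2π·f = 2π·50 = 314.2 rad/s.
Step 2 — Component impedances:
  Z1: Z = R = 2810 Ω
  Z2: Z = jωL = j·314.2·0.029 = 0 + j9.111 Ω
  Z3: Z = jωL = j·314.2·0.0446 = 0 + j14.01 Ω
  Z4: Z = jωL = j·314.2·0.005 = 0 + j1.571 Ω
  Z5: Z = 1/(jωC) = -j/(ω·C) = 0 - j7802 Ω
Step 3 — Bridge requires nodal analysis (the Z5 bridge couples midpoints C and D, so the two paths cannot be reduced to a simple series/parallel combination). Setting node B to ground and injecting 1 A at node A, the 3-node admittance system at A, C, D solves to V_A = Z_AB = 0.08643 + j15.58 Ω = 15.58∠89.7° Ω.
Step 4 — Power factor: PF = cos(φ) = Re(Z)/|Z| = 0.0864258/15.5821 = 0.005546.
Step 5 — Type: Im(Z) = 15.58 ⇒ lagging (phase φ = 89.7°).

PF = 0.005546 (lagging, φ = 89.7°)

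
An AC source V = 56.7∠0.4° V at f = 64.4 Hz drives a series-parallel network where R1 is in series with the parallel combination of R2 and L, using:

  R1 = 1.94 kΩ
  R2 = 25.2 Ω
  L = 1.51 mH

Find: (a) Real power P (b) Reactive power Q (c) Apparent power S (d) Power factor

Step 1 — Angular frequency: ω = 2π·f = 2π·64.4 = 404.6 rad/s.
Step 2 — Component impedances:
  R1: Z = R = 1940 Ω
  R2: Z = R = 25.2 Ω
  L: Z = jωL = j·404.6·0.00151 = 0 + j0.611 Ω
Step 3 — Parallel branch: R2 || L = 1/(1/R2 + 1/L) = 0.01481 + j0.6106 Ω.
Step 4 — Series with R1: Z_total = R1 + (R2 || L) = 1940 + j0.6106 Ω = 1940∠0.0° Ω.
Step 5 — Source phasor: V = 56.7∠0.4° V = 56.7 + j0.3958 V.
Step 6 — Current: I = V / Z = 0.02923 + j0.0001948 A = 0.02923∠0.4° A.
Step 7 — Complex power: S = V·I* = 1.657 + j0.0005216 VA.
Step 8 — Real power: P = Re(S) = 1.657 W.
Step 9 — Reactive power: Q = Im(S) = 0.0005216 VAR.
Step 10 — Apparent power: |S| = 1.657 VA.
Step 11 — Power factor: PF = P/|S| = 1 (lagging).

(a) P = 1.657 W  (b) Q = 0.0005216 VAR  (c) S = 1.657 VA  (d) PF = 1 (lagging)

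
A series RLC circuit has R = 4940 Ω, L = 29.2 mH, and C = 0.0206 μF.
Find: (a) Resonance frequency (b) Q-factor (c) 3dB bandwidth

Step 1 — Resonance condition Im(Z)=0 gives ω₀ = 1/√(LC).
Step 2 — ω₀ = 1/√(0.0292·2.06e-08) = 4.077e+04 rad/s.
Step 3 — f₀ = ω₀/(2π) = 6489 Hz.
Step 4 — Series Q: Q = ω₀L/R = 4.077e+04·0.0292/4940 = 0.241.
Step 5 — 3dB bandwidth: Δω = ω₀/Q = 1.692e+05 rad/s; BW = Δω/(2π) = 2.693e+04 Hz.

(a) f₀ = 6489 Hz  (b) Q = 0.241  (c) BW = 2.693e+04 Hz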